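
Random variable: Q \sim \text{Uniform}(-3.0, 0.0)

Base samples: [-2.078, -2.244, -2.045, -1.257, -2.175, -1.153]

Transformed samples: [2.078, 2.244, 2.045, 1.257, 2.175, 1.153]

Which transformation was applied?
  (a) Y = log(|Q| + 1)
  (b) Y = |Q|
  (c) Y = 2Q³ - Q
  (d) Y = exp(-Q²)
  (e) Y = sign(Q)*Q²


Checking option (b) Y = |Q|:
  Q = -2.078 -> Y = 2.078 ✓
  Q = -2.244 -> Y = 2.244 ✓
  Q = -2.045 -> Y = 2.045 ✓
All samples match this transformation.

(b) |Q|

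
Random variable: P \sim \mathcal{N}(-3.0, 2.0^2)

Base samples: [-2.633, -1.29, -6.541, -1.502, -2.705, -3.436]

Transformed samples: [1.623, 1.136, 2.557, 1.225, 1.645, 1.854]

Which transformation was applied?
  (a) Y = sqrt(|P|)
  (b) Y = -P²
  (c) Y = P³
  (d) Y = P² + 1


Checking option (a) Y = sqrt(|P|):
  P = -2.633 -> Y = 1.623 ✓
  P = -1.29 -> Y = 1.136 ✓
  P = -6.541 -> Y = 2.557 ✓
All samples match this transformation.

(a) sqrt(|P|)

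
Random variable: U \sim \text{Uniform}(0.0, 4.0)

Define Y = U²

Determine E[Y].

Using E[X²] = Var(X) + (E[X])²:
E[U] = 2
Var(U) = (4 - 0)^2/12 = 1.3333333
E[U²] = 1.3333333 + 2² = 1.3333333 + 4 = 5.3333333

5.3333333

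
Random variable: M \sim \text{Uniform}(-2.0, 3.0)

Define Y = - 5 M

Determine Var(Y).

For Y = aM + b: Var(Y) = a² * Var(M)
Var(M) = (3 + 2)^2/12 = 2.0833333
Var(Y) = (-5)² * 2.0833333 = 25 * 2.0833333 = 52.083333

52.083333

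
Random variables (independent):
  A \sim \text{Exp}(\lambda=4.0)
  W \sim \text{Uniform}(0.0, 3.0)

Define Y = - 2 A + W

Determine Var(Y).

For independent RVs: Var(aX + bY) = a²Var(X) + b²Var(Y)
Var(A) = 0.0625
Var(W) = 0.75
Var(Y) = (-2)²*0.0625 + 1²*0.75
= 4*0.0625 + 1*0.75 = 1

1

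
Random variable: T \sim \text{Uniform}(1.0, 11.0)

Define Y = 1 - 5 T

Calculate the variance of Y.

For Y = aT + b: Var(Y) = a² * Var(T)
Var(T) = (11 - 1)^2/12 = 8.3333333
Var(Y) = (-5)² * 8.3333333 = 25 * 8.3333333 = 208.33333

208.33333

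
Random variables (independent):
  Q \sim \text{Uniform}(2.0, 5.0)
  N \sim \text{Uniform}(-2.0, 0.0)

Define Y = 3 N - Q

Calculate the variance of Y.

For independent RVs: Var(aX + bY) = a²Var(X) + b²Var(Y)
Var(Q) = 0.75
Var(N) = 0.33333333
Var(Y) = (-1)²*0.75 + 3²*0.33333333
= 1*0.75 + 9*0.33333333 = 3.75

3.75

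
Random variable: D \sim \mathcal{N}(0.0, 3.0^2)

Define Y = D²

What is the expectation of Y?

Using E[X²] = Var(X) + (E[X])²:
E[D] = 0
Var(D) = 3.0^2 = 9
E[D²] = 9 + 0² = 9 + 0 = 9

9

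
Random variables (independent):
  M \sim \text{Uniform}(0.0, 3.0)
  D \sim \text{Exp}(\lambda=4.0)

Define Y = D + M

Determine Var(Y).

For independent RVs: Var(aX + bY) = a²Var(X) + b²Var(Y)
Var(M) = 0.75
Var(D) = 0.0625
Var(Y) = 1²*0.75 + 1²*0.0625
= 1*0.75 + 1*0.0625 = 0.8125

0.8125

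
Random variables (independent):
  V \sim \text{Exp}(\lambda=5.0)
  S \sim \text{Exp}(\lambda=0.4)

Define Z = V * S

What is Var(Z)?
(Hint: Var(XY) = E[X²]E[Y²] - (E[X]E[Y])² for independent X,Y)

Var(XY) = E[X²]E[Y²] - (E[X]E[Y])²
E[V] = 0.2, Var(V) = 0.04
E[S] = 2.5, Var(S) = 6.25
E[V²] = 0.04 + 0.2² = 0.08
E[S²] = 6.25 + 2.5² = 12.5
Var(Z) = 0.08*12.5 - (0.2*2.5)²
= 1 - 0.25 = 0.75

0.75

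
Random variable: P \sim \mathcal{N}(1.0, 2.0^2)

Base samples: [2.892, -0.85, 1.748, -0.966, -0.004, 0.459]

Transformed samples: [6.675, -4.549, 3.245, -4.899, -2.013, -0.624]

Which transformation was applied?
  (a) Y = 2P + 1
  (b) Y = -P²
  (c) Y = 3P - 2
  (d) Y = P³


Checking option (c) Y = 3P - 2:
  P = 2.892 -> Y = 6.675 ✓
  P = -0.85 -> Y = -4.549 ✓
  P = 1.748 -> Y = 3.245 ✓
All samples match this transformation.

(c) 3P - 2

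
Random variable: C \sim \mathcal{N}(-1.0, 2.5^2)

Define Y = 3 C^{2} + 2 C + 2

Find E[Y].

E[Y] = 3*E[C²] + 2*E[C] + 2
E[C] = -1
E[C²] = Var(C) + (E[C])² = 6.25 + 1 = 7.25
E[Y] = 3*7.25 + 2*(-1) + 2 = 21.75

21.75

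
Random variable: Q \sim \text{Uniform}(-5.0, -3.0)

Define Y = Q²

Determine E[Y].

E[Q²] = Var(Q) + (E[Q])² = 0.33333333 + 16 = 16.333333

16.333333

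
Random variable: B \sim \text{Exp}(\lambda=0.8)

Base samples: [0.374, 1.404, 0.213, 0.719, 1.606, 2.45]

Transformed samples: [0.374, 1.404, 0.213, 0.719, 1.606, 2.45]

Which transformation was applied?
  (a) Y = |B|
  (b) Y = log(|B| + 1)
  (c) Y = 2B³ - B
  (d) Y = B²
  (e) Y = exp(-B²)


Checking option (a) Y = |B|:
  B = 0.374 -> Y = 0.374 ✓
  B = 1.404 -> Y = 1.404 ✓
  B = 0.213 -> Y = 0.213 ✓
All samples match this transformation.

(a) |B|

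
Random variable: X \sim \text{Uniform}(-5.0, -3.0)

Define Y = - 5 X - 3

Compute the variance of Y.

For Y = aX + b: Var(Y) = a² * Var(X)
Var(X) = (-3 + 5)^2/12 = 0.33333333
Var(Y) = (-5)² * 0.33333333 = 25 * 0.33333333 = 8.3333333

8.3333333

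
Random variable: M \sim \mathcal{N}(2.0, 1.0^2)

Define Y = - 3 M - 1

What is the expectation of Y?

For Y = -3M - 1:
E[Y] = -3 * E[M] - 1
E[M] = 2.0 = 2
E[Y] = -3 * 2 - 1 = -7

-7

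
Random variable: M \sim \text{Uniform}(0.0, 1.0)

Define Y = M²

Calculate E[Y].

Using E[X²] = Var(X) + (E[X])²:
E[M] = 0.5
Var(M) = (1 - 0)^2/12 = 0.083333333
E[M²] = 0.083333333 + 0.5² = 0.083333333 + 0.25 = 0.33333333

0.33333333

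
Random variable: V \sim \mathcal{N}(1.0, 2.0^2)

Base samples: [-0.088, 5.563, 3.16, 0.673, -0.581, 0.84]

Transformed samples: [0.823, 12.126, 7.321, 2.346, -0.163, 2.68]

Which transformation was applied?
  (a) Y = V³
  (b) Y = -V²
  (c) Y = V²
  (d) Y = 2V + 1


Checking option (d) Y = 2V + 1:
  V = -0.088 -> Y = 0.823 ✓
  V = 5.563 -> Y = 12.126 ✓
  V = 3.16 -> Y = 7.321 ✓
All samples match this transformation.

(d) 2V + 1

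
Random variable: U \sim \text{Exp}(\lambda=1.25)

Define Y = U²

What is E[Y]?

E[U²] = Var(U) + (E[U])² = 0.64 + 0.64 = 1.28

1.28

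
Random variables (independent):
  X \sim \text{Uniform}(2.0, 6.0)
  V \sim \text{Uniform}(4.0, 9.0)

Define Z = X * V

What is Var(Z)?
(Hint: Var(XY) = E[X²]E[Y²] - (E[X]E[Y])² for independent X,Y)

Var(XY) = E[X²]E[Y²] - (E[X]E[Y])²
E[X] = 4, Var(X) = 1.3333333
E[V] = 6.5, Var(V) = 2.0833333
E[X²] = 1.3333333 + 4² = 17.333333
E[V²] = 2.0833333 + 6.5² = 44.333333
Var(Z) = 17.333333*44.333333 - (4*6.5)²
= 768.44444 - 676 = 92.444444

92.444444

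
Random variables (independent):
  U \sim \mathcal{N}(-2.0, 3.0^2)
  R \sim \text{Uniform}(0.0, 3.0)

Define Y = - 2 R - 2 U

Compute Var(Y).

For independent RVs: Var(aX + bY) = a²Var(X) + b²Var(Y)
Var(U) = 9
Var(R) = 0.75
Var(Y) = (-2)²*9 + (-2)²*0.75
= 4*9 + 4*0.75 = 39

39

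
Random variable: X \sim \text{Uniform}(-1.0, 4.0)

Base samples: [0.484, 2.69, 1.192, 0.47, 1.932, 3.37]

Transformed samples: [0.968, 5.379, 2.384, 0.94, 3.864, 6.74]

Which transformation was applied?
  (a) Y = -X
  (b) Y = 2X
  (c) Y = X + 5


Checking option (b) Y = 2X:
  X = 0.484 -> Y = 0.968 ✓
  X = 2.69 -> Y = 5.379 ✓
  X = 1.192 -> Y = 2.384 ✓
All samples match this transformation.

(b) 2X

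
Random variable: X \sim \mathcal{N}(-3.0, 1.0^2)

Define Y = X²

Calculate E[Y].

E[X²] = Var(X) + (E[X])² = 1 + 9 = 10

10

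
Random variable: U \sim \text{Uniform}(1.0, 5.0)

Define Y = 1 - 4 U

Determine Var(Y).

For Y = aU + b: Var(Y) = a² * Var(U)
Var(U) = (5 - 1)^2/12 = 1.3333333
Var(Y) = (-4)² * 1.3333333 = 16 * 1.3333333 = 21.333333

21.333333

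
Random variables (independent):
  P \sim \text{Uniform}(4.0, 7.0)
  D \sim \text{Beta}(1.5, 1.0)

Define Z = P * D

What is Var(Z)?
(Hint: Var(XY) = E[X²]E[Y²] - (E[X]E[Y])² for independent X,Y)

Var(XY) = E[X²]E[Y²] - (E[X]E[Y])²
E[P] = 5.5, Var(P) = 0.75
E[D] = 0.6, Var(D) = 0.068571429
E[P²] = 0.75 + 5.5² = 31
E[D²] = 0.068571429 + 0.6² = 0.42857143
Var(Z) = 31*0.42857143 - (5.5*0.6)²
= 13.285714 - 10.89 = 2.3957143

2.3957143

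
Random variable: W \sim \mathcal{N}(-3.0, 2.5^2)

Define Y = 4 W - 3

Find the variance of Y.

For Y = aW + b: Var(Y) = a² * Var(W)
Var(W) = 2.5^2 = 6.25
Var(Y) = 4² * 6.25 = 16 * 6.25 = 100

100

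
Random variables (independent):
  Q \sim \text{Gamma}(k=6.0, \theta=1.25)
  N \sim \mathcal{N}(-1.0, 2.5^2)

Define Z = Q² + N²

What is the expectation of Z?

E[Z] = E[Q²] + E[N²]
E[Q²] = Var(Q) + E[Q]² = 9.375 + 56.25 = 65.625
E[N²] = Var(N) + E[N]² = 6.25 + 1 = 7.25
E[Z] = 65.625 + 7.25 = 72.875

72.875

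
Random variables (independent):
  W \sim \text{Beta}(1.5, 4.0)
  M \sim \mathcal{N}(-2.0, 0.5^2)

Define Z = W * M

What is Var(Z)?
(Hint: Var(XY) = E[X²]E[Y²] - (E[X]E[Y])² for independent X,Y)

Var(XY) = E[X²]E[Y²] - (E[X]E[Y])²
E[W] = 0.27272727, Var(W) = 0.03051494
E[M] = -2, Var(M) = 0.25
E[W²] = 0.03051494 + 0.27272727² = 0.1048951
E[M²] = 0.25 + (-2)² = 4.25
Var(Z) = 0.1048951*4.25 - (0.27272727*(-2))²
= 0.4458042 - 0.29752066 = 0.14828353

0.14828353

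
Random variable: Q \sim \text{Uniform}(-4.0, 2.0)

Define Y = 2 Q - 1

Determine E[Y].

For Y = 2Q - 1:
E[Y] = 2 * E[Q] - 1
E[Q] = (-4 + 2)/2 = -1
E[Y] = 2 * (-1) - 1 = -3

-3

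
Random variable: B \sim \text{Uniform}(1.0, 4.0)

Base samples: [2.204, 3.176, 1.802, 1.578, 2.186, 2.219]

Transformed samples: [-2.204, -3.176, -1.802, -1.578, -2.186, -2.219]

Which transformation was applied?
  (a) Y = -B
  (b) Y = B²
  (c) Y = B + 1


Checking option (a) Y = -B:
  B = 2.204 -> Y = -2.204 ✓
  B = 3.176 -> Y = -3.176 ✓
  B = 1.802 -> Y = -1.802 ✓
All samples match this transformation.

(a) -B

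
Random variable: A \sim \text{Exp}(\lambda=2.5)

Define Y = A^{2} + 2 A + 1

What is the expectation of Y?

E[Y] = 1*E[A²] + 2*E[A] + 1
E[A] = 0.4
E[A²] = Var(A) + (E[A])² = 0.16 + 0.16 = 0.32
E[Y] = 1*0.32 + 2*0.4 + 1 = 2.12

2.12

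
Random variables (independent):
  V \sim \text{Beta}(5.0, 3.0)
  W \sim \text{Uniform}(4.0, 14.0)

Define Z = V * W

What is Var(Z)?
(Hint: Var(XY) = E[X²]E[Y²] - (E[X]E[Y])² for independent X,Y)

Var(XY) = E[X²]E[Y²] - (E[X]E[Y])²
E[V] = 0.625, Var(V) = 0.026041667
E[W] = 9, Var(W) = 8.3333333
E[V²] = 0.026041667 + 0.625² = 0.41666667
E[W²] = 8.3333333 + 9² = 89.333333
Var(Z) = 0.41666667*89.333333 - (0.625*9)²
= 37.222222 - 31.640625 = 5.5815972

5.5815972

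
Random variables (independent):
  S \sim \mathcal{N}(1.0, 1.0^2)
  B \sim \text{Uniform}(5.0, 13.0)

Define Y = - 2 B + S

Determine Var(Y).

For independent RVs: Var(aX + bY) = a²Var(X) + b²Var(Y)
Var(S) = 1
Var(B) = 5.3333333
Var(Y) = 1²*1 + (-2)²*5.3333333
= 1*1 + 4*5.3333333 = 22.333333

22.333333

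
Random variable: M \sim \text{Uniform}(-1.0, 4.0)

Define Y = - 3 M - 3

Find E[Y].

For Y = -3M - 3:
E[Y] = -3 * E[M] - 3
E[M] = (-1 + 4)/2 = 1.5
E[Y] = -3 * 1.5 - 3 = -7.5

-7.5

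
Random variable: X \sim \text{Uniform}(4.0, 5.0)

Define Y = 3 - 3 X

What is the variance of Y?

For Y = aX + b: Var(Y) = a² * Var(X)
Var(X) = (5 - 4)^2/12 = 0.083333333
Var(Y) = (-3)² * 0.083333333 = 9 * 0.083333333 = 0.75

0.75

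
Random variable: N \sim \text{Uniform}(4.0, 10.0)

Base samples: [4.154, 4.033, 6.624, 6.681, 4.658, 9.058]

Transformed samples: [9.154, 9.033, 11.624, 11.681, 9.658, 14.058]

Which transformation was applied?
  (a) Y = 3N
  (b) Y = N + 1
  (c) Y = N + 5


Checking option (c) Y = N + 5:
  N = 4.154 -> Y = 9.154 ✓
  N = 4.033 -> Y = 9.033 ✓
  N = 6.624 -> Y = 11.624 ✓
All samples match this transformation.

(c) N + 5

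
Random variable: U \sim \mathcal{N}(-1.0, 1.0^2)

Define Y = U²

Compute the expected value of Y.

E[U²] = Var(U) + (E[U])² = 1 + 1 = 2

2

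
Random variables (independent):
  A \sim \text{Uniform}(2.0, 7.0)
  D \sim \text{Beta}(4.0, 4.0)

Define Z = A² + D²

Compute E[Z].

E[Z] = E[A²] + E[D²]
E[A²] = Var(A) + E[A]² = 2.0833333 + 20.25 = 22.333333
E[D²] = Var(D) + E[D]² = 0.027777778 + 0.25 = 0.27777778
E[Z] = 22.333333 + 0.27777778 = 22.611111

22.611111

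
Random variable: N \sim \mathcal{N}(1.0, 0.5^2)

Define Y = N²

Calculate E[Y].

Using E[X²] = Var(X) + (E[X])²:
E[N] = 1
Var(N) = 0.5^2 = 0.25
E[N²] = 0.25 + 1² = 0.25 + 1 = 1.25

1.25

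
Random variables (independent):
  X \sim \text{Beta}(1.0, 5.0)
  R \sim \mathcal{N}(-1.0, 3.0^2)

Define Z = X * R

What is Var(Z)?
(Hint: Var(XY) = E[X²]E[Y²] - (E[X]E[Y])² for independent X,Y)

Var(XY) = E[X²]E[Y²] - (E[X]E[Y])²
E[X] = 0.16666667, Var(X) = 0.01984127
E[R] = -1, Var(R) = 9
E[X²] = 0.01984127 + 0.16666667² = 0.047619048
E[R²] = 9 + (-1)² = 10
Var(Z) = 0.047619048*10 - (0.16666667*(-1))²
= 0.47619048 - 0.027777778 = 0.4484127

0.4484127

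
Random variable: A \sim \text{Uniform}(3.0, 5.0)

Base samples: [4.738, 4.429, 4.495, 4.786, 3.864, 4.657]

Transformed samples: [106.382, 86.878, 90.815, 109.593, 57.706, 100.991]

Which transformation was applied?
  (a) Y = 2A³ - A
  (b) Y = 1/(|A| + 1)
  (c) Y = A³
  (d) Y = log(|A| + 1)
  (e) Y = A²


Checking option (c) Y = A³:
  A = 4.738 -> Y = 106.382 ✓
  A = 4.429 -> Y = 86.878 ✓
  A = 4.495 -> Y = 90.815 ✓
All samples match this transformation.

(c) A³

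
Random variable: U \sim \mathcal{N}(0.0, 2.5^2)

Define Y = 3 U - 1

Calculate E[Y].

For Y = 3U - 1:
E[Y] = 3 * E[U] - 1
E[U] = 0.0 = 0
E[Y] = 3 * 0 - 1 = -1

-1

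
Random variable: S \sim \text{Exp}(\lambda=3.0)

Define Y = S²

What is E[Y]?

E[S²] = Var(S) + (E[S])² = 0.11111111 + 0.11111111 = 0.22222222

0.22222222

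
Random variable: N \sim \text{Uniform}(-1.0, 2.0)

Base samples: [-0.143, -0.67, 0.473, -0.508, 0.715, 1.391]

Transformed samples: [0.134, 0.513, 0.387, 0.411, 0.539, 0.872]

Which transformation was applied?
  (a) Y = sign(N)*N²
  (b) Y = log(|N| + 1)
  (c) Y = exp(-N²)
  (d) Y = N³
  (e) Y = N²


Checking option (b) Y = log(|N| + 1):
  N = -0.143 -> Y = 0.134 ✓
  N = -0.67 -> Y = 0.513 ✓
  N = 0.473 -> Y = 0.387 ✓
All samples match this transformation.

(b) log(|N| + 1)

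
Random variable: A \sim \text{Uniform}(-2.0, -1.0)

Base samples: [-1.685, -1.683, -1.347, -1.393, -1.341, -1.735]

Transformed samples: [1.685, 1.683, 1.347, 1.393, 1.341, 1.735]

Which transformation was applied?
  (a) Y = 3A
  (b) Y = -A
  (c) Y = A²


Checking option (b) Y = -A:
  A = -1.685 -> Y = 1.685 ✓
  A = -1.683 -> Y = 1.683 ✓
  A = -1.347 -> Y = 1.347 ✓
All samples match this transformation.

(b) -A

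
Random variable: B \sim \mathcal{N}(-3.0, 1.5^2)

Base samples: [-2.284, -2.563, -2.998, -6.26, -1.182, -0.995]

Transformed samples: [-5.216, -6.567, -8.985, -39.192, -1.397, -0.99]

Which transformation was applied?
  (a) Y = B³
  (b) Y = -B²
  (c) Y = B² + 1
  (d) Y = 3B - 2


Checking option (b) Y = -B²:
  B = -2.284 -> Y = -5.216 ✓
  B = -2.563 -> Y = -6.567 ✓
  B = -2.998 -> Y = -8.985 ✓
All samples match this transformation.

(b) -B²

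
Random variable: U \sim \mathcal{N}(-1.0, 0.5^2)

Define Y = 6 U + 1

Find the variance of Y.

For Y = aU + b: Var(Y) = a² * Var(U)
Var(U) = 0.5^2 = 0.25
Var(Y) = 6² * 0.25 = 36 * 0.25 = 9

9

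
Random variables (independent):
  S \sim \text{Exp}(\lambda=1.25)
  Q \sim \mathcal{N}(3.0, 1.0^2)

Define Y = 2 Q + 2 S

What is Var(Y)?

For independent RVs: Var(aX + bY) = a²Var(X) + b²Var(Y)
Var(S) = 0.64
Var(Q) = 1
Var(Y) = 2²*0.64 + 2²*1
= 4*0.64 + 4*1 = 6.56

6.56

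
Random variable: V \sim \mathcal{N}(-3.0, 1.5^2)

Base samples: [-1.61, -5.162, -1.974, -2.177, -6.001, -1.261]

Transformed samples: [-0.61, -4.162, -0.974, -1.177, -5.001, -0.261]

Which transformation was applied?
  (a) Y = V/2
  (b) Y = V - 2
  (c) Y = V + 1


Checking option (c) Y = V + 1:
  V = -1.61 -> Y = -0.61 ✓
  V = -5.162 -> Y = -4.162 ✓
  V = -1.974 -> Y = -0.974 ✓
All samples match this transformation.

(c) V + 1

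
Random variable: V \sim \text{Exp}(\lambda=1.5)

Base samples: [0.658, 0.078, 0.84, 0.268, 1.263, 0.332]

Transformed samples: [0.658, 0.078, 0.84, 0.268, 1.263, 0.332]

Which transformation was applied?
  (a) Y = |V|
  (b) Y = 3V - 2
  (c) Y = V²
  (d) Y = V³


Checking option (a) Y = |V|:
  V = 0.658 -> Y = 0.658 ✓
  V = 0.078 -> Y = 0.078 ✓
  V = 0.84 -> Y = 0.84 ✓
All samples match this transformation.

(a) |V|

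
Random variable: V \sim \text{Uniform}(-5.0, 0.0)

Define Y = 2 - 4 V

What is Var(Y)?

For Y = aV + b: Var(Y) = a² * Var(V)
Var(V) = (0 + 5)^2/12 = 2.0833333
Var(Y) = (-4)² * 2.0833333 = 16 * 2.0833333 = 33.333333

33.333333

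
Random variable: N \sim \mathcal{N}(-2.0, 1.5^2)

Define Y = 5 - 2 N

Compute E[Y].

For Y = -2N + 5:
E[Y] = -2 * E[N] + 5
E[N] = -2.0 = -2
E[Y] = -2 * (-2) + 5 = 9

9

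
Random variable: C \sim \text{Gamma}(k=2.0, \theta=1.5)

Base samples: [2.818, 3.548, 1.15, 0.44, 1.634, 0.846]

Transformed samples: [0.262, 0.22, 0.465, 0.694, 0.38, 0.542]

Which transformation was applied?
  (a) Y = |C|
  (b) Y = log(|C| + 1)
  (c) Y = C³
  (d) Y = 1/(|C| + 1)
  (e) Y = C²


Checking option (d) Y = 1/(|C| + 1):
  C = 2.818 -> Y = 0.262 ✓
  C = 3.548 -> Y = 0.22 ✓
  C = 1.15 -> Y = 0.465 ✓
All samples match this transformation.

(d) 1/(|C| + 1)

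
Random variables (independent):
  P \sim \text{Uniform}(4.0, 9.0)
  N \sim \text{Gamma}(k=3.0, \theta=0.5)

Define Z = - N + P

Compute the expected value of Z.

E[Z] = 1*E[P] - 1*E[N]
E[P] = 6.5
E[N] = 1.5
E[Z] = 1*6.5 - 1*1.5 = 5

5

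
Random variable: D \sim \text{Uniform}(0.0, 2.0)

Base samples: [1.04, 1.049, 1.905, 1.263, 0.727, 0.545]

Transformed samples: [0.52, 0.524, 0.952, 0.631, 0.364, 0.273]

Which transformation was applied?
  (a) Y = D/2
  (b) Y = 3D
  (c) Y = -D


Checking option (a) Y = D/2:
  D = 1.04 -> Y = 0.52 ✓
  D = 1.049 -> Y = 0.524 ✓
  D = 1.905 -> Y = 0.952 ✓
All samples match this transformation.

(a) D/2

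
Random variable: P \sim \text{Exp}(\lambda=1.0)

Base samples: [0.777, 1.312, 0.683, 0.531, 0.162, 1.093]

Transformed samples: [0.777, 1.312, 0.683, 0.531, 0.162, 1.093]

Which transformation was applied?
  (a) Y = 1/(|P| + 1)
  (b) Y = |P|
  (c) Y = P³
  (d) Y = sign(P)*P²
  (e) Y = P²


Checking option (b) Y = |P|:
  P = 0.777 -> Y = 0.777 ✓
  P = 1.312 -> Y = 1.312 ✓
  P = 0.683 -> Y = 0.683 ✓
All samples match this transformation.

(b) |P|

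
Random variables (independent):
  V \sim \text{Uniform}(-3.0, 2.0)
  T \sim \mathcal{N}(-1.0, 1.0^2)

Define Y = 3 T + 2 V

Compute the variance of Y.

For independent RVs: Var(aX + bY) = a²Var(X) + b²Var(Y)
Var(V) = 2.0833333
Var(T) = 1
Var(Y) = 2²*2.0833333 + 3²*1
= 4*2.0833333 + 9*1 = 17.333333

17.333333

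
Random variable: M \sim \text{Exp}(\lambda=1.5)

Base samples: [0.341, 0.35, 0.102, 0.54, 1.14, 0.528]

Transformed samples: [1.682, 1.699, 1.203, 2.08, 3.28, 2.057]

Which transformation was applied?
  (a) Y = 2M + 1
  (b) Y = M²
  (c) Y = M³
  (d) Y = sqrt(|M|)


Checking option (a) Y = 2M + 1:
  M = 0.341 -> Y = 1.682 ✓
  M = 0.35 -> Y = 1.699 ✓
  M = 0.102 -> Y = 1.203 ✓
All samples match this transformation.

(a) 2M + 1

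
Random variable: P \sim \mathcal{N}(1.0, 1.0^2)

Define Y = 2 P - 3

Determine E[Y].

For Y = 2P - 3:
E[Y] = 2 * E[P] - 3
E[P] = 1.0 = 1
E[Y] = 2 * 1 - 3 = -1

-1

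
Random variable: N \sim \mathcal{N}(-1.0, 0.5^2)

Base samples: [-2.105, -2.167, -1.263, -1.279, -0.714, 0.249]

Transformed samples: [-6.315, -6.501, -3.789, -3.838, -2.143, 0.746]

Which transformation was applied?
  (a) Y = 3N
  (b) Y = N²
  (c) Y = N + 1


Checking option (a) Y = 3N:
  N = -2.105 -> Y = -6.315 ✓
  N = -2.167 -> Y = -6.501 ✓
  N = -1.263 -> Y = -3.789 ✓
All samples match this transformation.

(a) 3N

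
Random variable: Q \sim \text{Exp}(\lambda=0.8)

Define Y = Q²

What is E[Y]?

E[Q²] = Var(Q) + (E[Q])² = 1.5625 + 1.5625 = 3.125

3.125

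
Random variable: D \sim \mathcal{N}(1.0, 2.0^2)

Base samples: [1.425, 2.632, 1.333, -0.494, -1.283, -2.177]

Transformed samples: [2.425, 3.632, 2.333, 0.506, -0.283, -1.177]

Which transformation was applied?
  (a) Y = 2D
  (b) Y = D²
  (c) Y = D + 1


Checking option (c) Y = D + 1:
  D = 1.425 -> Y = 2.425 ✓
  D = 2.632 -> Y = 3.632 ✓
  D = 1.333 -> Y = 2.333 ✓
All samples match this transformation.

(c) D + 1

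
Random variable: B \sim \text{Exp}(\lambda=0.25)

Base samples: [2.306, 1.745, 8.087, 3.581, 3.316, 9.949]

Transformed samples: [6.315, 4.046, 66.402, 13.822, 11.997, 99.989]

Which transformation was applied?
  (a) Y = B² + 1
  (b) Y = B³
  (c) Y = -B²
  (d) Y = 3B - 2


Checking option (a) Y = B² + 1:
  B = 2.306 -> Y = 6.315 ✓
  B = 1.745 -> Y = 4.046 ✓
  B = 8.087 -> Y = 66.402 ✓
All samples match this transformation.

(a) B² + 1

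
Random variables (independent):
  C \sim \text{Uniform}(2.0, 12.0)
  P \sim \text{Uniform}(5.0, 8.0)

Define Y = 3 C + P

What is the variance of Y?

For independent RVs: Var(aX + bY) = a²Var(X) + b²Var(Y)
Var(C) = 8.3333333
Var(P) = 0.75
Var(Y) = 3²*8.3333333 + 1²*0.75
= 9*8.3333333 + 1*0.75 = 75.75

75.75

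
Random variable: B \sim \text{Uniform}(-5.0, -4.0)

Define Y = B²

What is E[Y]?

Using E[X²] = Var(X) + (E[X])²:
E[B] = -4.5
Var(B) = (-4 + 5)^2/12 = 0.083333333
E[B²] = 0.083333333 + (-4.5)² = 0.083333333 + 20.25 = 20.333333

20.333333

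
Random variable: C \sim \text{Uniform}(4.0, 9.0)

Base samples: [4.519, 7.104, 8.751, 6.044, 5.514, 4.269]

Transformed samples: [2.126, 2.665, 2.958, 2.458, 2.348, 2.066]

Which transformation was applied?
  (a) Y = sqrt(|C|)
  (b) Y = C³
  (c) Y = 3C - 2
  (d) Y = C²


Checking option (a) Y = sqrt(|C|):
  C = 4.519 -> Y = 2.126 ✓
  C = 7.104 -> Y = 2.665 ✓
  C = 8.751 -> Y = 2.958 ✓
All samples match this transformation.

(a) sqrt(|C|)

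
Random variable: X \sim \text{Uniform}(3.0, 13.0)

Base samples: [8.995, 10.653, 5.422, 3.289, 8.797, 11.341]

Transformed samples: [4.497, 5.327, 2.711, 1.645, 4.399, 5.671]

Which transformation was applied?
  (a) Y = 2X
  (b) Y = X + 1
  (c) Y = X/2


Checking option (c) Y = X/2:
  X = 8.995 -> Y = 4.497 ✓
  X = 10.653 -> Y = 5.327 ✓
  X = 5.422 -> Y = 2.711 ✓
All samples match this transformation.

(c) X/2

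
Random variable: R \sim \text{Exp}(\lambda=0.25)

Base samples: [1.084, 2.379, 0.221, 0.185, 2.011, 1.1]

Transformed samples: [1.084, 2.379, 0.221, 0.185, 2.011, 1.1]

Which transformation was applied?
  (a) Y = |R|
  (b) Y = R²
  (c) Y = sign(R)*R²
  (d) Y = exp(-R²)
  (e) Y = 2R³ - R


Checking option (a) Y = |R|:
  R = 1.084 -> Y = 1.084 ✓
  R = 2.379 -> Y = 2.379 ✓
  R = 0.221 -> Y = 0.221 ✓
All samples match this transformation.

(a) |R|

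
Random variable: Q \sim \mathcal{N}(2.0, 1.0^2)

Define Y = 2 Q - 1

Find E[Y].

For Y = 2Q - 1:
E[Y] = 2 * E[Q] - 1
E[Q] = 2.0 = 2
E[Y] = 2 * 2 - 1 = 3

3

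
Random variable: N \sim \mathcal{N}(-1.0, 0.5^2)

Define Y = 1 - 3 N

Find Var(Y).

For Y = aN + b: Var(Y) = a² * Var(N)
Var(N) = 0.5^2 = 0.25
Var(Y) = (-3)² * 0.25 = 9 * 0.25 = 2.25

2.25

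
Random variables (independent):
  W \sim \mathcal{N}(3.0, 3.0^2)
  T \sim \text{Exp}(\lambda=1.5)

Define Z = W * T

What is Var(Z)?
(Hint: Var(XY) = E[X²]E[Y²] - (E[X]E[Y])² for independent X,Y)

Var(XY) = E[X²]E[Y²] - (E[X]E[Y])²
E[W] = 3, Var(W) = 9
E[T] = 0.66666667, Var(T) = 0.44444444
E[W²] = 9 + 3² = 18
E[T²] = 0.44444444 + 0.66666667² = 0.88888889
Var(Z) = 18*0.88888889 - (3*0.66666667)²
= 16 - 4 = 12

12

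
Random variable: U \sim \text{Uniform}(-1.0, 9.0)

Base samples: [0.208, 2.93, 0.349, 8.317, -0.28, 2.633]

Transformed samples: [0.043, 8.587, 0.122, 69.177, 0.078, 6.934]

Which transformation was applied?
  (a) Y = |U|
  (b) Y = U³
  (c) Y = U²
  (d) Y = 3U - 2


Checking option (c) Y = U²:
  U = 0.208 -> Y = 0.043 ✓
  U = 2.93 -> Y = 8.587 ✓
  U = 0.349 -> Y = 0.122 ✓
All samples match this transformation.

(c) U²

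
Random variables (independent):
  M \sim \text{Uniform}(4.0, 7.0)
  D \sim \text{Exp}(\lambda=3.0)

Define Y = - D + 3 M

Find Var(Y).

For independent RVs: Var(aX + bY) = a²Var(X) + b²Var(Y)
Var(M) = 0.75
Var(D) = 0.11111111
Var(Y) = 3²*0.75 + (-1)²*0.11111111
= 9*0.75 + 1*0.11111111 = 6.8611111

6.8611111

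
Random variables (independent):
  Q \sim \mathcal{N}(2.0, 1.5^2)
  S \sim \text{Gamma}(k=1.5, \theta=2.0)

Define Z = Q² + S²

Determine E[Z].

E[Z] = E[Q²] + E[S²]
E[Q²] = Var(Q) + E[Q]² = 2.25 + 4 = 6.25
E[S²] = Var(S) + E[S]² = 6 + 9 = 15
E[Z] = 6.25 + 15 = 21.25

21.25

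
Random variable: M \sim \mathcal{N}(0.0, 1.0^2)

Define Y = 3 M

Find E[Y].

For Y = 3M:
E[Y] = 3 * E[M]
E[M] = 0.0 = 0
E[Y] = 3 * 0 = 0

0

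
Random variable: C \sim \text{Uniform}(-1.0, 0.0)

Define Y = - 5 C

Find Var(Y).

For Y = aC + b: Var(Y) = a² * Var(C)
Var(C) = (0 + 1)^2/12 = 0.083333333
Var(Y) = (-5)² * 0.083333333 = 25 * 0.083333333 = 2.0833333

2.0833333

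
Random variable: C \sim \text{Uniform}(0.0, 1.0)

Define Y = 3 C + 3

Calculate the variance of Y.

For Y = aC + b: Var(Y) = a² * Var(C)
Var(C) = (1 - 0)^2/12 = 0.083333333
Var(Y) = 3² * 0.083333333 = 9 * 0.083333333 = 0.75

0.75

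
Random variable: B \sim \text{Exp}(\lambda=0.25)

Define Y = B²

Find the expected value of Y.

Using E[X²] = Var(X) + (E[X])²:
E[B] = 4
Var(B) = 1/0.25^2 = 16
E[B²] = 16 + 4² = 16 + 16 = 32

32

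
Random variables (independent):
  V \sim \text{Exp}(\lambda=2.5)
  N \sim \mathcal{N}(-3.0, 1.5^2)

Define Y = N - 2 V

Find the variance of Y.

For independent RVs: Var(aX + bY) = a²Var(X) + b²Var(Y)
Var(V) = 0.16
Var(N) = 2.25
Var(Y) = (-2)²*0.16 + 1²*2.25
= 4*0.16 + 1*2.25 = 2.89

2.89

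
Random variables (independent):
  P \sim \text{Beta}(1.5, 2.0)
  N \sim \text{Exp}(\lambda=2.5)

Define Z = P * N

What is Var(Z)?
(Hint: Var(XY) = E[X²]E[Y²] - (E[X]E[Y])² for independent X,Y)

Var(XY) = E[X²]E[Y²] - (E[X]E[Y])²
E[P] = 0.42857143, Var(P) = 0.054421769
E[N] = 0.4, Var(N) = 0.16
E[P²] = 0.054421769 + 0.42857143² = 0.23809524
E[N²] = 0.16 + 0.4² = 0.32
Var(Z) = 0.23809524*0.32 - (0.42857143*0.4)²
= 0.076190476 - 0.029387755 = 0.046802721

0.046802721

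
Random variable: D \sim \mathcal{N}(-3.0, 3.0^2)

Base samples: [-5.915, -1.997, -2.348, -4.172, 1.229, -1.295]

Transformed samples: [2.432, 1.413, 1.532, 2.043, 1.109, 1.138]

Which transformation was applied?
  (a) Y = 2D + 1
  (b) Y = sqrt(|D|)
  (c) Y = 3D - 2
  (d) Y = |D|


Checking option (b) Y = sqrt(|D|):
  D = -5.915 -> Y = 2.432 ✓
  D = -1.997 -> Y = 1.413 ✓
  D = -2.348 -> Y = 1.532 ✓
All samples match this transformation.

(b) sqrt(|D|)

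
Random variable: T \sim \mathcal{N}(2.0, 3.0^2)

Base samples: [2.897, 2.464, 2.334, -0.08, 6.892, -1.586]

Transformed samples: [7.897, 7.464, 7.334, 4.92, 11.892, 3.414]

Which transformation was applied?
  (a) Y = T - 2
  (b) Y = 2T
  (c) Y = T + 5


Checking option (c) Y = T + 5:
  T = 2.897 -> Y = 7.897 ✓
  T = 2.464 -> Y = 7.464 ✓
  T = 2.334 -> Y = 7.334 ✓
All samples match this transformation.

(c) T + 5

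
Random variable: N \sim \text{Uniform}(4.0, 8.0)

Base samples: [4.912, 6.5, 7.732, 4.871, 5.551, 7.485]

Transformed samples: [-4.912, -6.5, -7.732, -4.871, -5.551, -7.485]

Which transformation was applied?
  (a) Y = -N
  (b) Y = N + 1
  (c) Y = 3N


Checking option (a) Y = -N:
  N = 4.912 -> Y = -4.912 ✓
  N = 6.5 -> Y = -6.5 ✓
  N = 7.732 -> Y = -7.732 ✓
All samples match this transformation.

(a) -N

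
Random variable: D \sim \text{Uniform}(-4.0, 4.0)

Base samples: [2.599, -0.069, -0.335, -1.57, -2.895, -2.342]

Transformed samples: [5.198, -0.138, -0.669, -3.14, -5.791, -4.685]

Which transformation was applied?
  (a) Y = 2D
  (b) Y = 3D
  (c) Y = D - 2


Checking option (a) Y = 2D:
  D = 2.599 -> Y = 5.198 ✓
  D = -0.069 -> Y = -0.138 ✓
  D = -0.335 -> Y = -0.669 ✓
All samples match this transformation.

(a) 2D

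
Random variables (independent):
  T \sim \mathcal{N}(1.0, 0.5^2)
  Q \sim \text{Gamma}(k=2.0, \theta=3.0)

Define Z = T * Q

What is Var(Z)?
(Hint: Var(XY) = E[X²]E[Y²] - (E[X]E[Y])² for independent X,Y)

Var(XY) = E[X²]E[Y²] - (E[X]E[Y])²
E[T] = 1, Var(T) = 0.25
E[Q] = 6, Var(Q) = 18
E[T²] = 0.25 + 1² = 1.25
E[Q²] = 18 + 6² = 54
Var(Z) = 1.25*54 - (1*6)²
= 67.5 - 36 = 31.5

31.5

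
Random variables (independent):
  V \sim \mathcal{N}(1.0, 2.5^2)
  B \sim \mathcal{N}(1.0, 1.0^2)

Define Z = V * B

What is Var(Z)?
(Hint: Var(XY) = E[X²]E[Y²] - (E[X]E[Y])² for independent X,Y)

Var(XY) = E[X²]E[Y²] - (E[X]E[Y])²
E[V] = 1, Var(V) = 6.25
E[B] = 1, Var(B) = 1
E[V²] = 6.25 + 1² = 7.25
E[B²] = 1 + 1² = 2
Var(Z) = 7.25*2 - (1*1)²
= 14.5 - 1 = 13.5

13.5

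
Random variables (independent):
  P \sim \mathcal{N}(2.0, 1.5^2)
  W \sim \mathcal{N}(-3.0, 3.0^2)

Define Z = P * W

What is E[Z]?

For independent RVs: E[XY] = E[X]*E[Y]
E[P] = 2
E[W] = -3
E[Z] = 2 * (-3) = -6

-6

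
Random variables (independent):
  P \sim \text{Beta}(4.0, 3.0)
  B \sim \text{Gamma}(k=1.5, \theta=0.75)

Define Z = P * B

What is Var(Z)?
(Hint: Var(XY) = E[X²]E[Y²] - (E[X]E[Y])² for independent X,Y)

Var(XY) = E[X²]E[Y²] - (E[X]E[Y])²
E[P] = 0.57142857, Var(P) = 0.030612245
E[B] = 1.125, Var(B) = 0.84375
E[P²] = 0.030612245 + 0.57142857² = 0.35714286
E[B²] = 0.84375 + 1.125² = 2.109375
Var(Z) = 0.35714286*2.109375 - (0.57142857*1.125)²
= 0.75334821 - 0.41326531 = 0.34008291

0.34008291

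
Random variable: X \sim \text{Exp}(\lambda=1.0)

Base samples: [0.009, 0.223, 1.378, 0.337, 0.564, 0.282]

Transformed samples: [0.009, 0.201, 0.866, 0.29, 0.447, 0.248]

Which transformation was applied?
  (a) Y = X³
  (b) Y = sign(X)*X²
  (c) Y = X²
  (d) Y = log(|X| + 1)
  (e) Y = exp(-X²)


Checking option (d) Y = log(|X| + 1):
  X = 0.009 -> Y = 0.009 ✓
  X = 0.223 -> Y = 0.201 ✓
  X = 1.378 -> Y = 0.866 ✓
All samples match this transformation.

(d) log(|X| + 1)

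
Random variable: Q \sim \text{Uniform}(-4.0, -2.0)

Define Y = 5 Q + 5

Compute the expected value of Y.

For Y = 5Q + 5:
E[Y] = 5 * E[Q] + 5
E[Q] = (-4 - 2)/2 = -3
E[Y] = 5 * (-3) + 5 = -10

-10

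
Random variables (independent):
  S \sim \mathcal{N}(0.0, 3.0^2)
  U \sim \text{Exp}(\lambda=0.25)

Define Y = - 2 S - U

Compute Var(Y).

For independent RVs: Var(aX + bY) = a²Var(X) + b²Var(Y)
Var(S) = 9
Var(U) = 16
Var(Y) = (-2)²*9 + (-1)²*16
= 4*9 + 1*16 = 52

52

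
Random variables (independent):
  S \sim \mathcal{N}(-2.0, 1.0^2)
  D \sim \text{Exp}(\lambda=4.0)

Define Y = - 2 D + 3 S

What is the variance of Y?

For independent RVs: Var(aX + bY) = a²Var(X) + b²Var(Y)
Var(S) = 1
Var(D) = 0.0625
Var(Y) = 3²*1 + (-2)²*0.0625
= 9*1 + 4*0.0625 = 9.25

9.25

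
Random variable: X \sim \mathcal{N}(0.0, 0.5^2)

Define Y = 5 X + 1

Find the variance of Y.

For Y = aX + b: Var(Y) = a² * Var(X)
Var(X) = 0.5^2 = 0.25
Var(Y) = 5² * 0.25 = 25 * 0.25 = 6.25

6.25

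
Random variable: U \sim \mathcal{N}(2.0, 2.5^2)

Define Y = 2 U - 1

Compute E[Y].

For Y = 2U - 1:
E[Y] = 2 * E[U] - 1
E[U] = 2.0 = 2
E[Y] = 2 * 2 - 1 = 3

3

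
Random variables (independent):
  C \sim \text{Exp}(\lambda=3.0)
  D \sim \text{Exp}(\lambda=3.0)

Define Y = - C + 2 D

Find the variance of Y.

For independent RVs: Var(aX + bY) = a²Var(X) + b²Var(Y)
Var(C) = 0.11111111
Var(D) = 0.11111111
Var(Y) = (-1)²*0.11111111 + 2²*0.11111111
= 1*0.11111111 + 4*0.11111111 = 0.55555556

0.55555556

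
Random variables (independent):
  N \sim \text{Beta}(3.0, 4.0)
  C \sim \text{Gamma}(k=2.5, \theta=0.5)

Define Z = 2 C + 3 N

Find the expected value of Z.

E[Z] = 3*E[N] + 2*E[C]
E[N] = 0.42857143
E[C] = 1.25
E[Z] = 3*0.42857143 + 2*1.25 = 3.7857143

3.7857143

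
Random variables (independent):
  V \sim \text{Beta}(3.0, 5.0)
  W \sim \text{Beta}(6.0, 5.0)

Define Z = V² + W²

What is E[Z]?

E[Z] = E[V²] + E[W²]
E[V²] = Var(V) + E[V]² = 0.026041667 + 0.140625 = 0.16666667
E[W²] = Var(W) + E[W]² = 0.020661157 + 0.29752066 = 0.31818182
E[Z] = 0.16666667 + 0.31818182 = 0.48484848

0.48484848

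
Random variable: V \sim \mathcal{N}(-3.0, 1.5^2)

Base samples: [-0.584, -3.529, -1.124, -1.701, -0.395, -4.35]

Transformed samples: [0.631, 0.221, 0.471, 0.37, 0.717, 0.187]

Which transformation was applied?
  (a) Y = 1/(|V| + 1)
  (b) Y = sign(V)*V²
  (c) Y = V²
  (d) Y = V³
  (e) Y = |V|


Checking option (a) Y = 1/(|V| + 1):
  V = -0.584 -> Y = 0.631 ✓
  V = -3.529 -> Y = 0.221 ✓
  V = -1.124 -> Y = 0.471 ✓
All samples match this transformation.

(a) 1/(|V| + 1)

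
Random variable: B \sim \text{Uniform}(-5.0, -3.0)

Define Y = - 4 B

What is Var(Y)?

For Y = aB + b: Var(Y) = a² * Var(B)
Var(B) = (-3 + 5)^2/12 = 0.33333333
Var(Y) = (-4)² * 0.33333333 = 16 * 0.33333333 = 5.3333333

5.3333333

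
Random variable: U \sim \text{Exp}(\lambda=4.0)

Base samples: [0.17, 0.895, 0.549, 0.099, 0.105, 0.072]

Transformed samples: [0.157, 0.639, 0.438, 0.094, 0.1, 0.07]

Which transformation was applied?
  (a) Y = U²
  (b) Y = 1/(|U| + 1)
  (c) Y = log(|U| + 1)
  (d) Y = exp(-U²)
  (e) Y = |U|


Checking option (c) Y = log(|U| + 1):
  U = 0.17 -> Y = 0.157 ✓
  U = 0.895 -> Y = 0.639 ✓
  U = 0.549 -> Y = 0.438 ✓
All samples match this transformation.

(c) log(|U| + 1)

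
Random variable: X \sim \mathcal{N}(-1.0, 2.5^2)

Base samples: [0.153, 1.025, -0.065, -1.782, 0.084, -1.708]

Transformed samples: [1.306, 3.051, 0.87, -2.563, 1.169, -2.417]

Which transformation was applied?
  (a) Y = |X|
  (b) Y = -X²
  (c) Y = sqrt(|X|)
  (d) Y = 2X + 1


Checking option (d) Y = 2X + 1:
  X = 0.153 -> Y = 1.306 ✓
  X = 1.025 -> Y = 3.051 ✓
  X = -0.065 -> Y = 0.87 ✓
All samples match this transformation.

(d) 2X + 1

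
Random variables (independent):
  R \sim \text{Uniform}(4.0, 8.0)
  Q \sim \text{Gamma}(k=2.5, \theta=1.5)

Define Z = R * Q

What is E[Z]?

For independent RVs: E[XY] = E[X]*E[Y]
E[R] = 6
E[Q] = 3.75
E[Z] = 6 * 3.75 = 22.5

22.5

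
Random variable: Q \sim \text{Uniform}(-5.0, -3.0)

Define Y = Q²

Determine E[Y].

Using E[X²] = Var(X) + (E[X])²:
E[Q] = -4
Var(Q) = (-3 + 5)^2/12 = 0.33333333
E[Q²] = 0.33333333 + (-4)² = 0.33333333 + 16 = 16.333333

16.333333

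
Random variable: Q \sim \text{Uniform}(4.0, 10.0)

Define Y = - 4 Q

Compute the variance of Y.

For Y = aQ + b: Var(Y) = a² * Var(Q)
Var(Q) = (10 - 4)^2/12 = 3
Var(Y) = (-4)² * 3 = 16 * 3 = 48

48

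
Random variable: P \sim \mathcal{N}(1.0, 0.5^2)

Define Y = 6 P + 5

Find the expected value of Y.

For Y = 6P + 5:
E[Y] = 6 * E[P] + 5
E[P] = 1.0 = 1
E[Y] = 6 * 1 + 5 = 11

11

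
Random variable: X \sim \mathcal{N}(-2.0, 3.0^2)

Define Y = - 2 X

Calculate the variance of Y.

For Y = aX + b: Var(Y) = a² * Var(X)
Var(X) = 3.0^2 = 9
Var(Y) = (-2)² * 9 = 4 * 9 = 36

36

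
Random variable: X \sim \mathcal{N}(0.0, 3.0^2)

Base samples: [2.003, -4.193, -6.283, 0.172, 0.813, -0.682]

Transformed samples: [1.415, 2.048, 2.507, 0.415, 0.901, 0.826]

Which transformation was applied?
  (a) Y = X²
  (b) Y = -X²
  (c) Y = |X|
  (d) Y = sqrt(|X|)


Checking option (d) Y = sqrt(|X|):
  X = 2.003 -> Y = 1.415 ✓
  X = -4.193 -> Y = 2.048 ✓
  X = -6.283 -> Y = 2.507 ✓
All samples match this transformation.

(d) sqrt(|X|)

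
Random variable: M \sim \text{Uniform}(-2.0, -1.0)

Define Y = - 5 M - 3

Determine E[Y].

For Y = -5M - 3:
E[Y] = -5 * E[M] - 3
E[M] = (-2 - 1)/2 = -1.5
E[Y] = -5 * (-1.5) - 3 = 4.5

4.5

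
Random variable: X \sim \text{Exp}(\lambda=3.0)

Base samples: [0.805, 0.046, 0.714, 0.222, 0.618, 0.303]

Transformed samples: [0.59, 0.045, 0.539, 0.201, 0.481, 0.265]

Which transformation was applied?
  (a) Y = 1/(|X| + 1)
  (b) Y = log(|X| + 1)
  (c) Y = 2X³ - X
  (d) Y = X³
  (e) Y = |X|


Checking option (b) Y = log(|X| + 1):
  X = 0.805 -> Y = 0.59 ✓
  X = 0.046 -> Y = 0.045 ✓
  X = 0.714 -> Y = 0.539 ✓
All samples match this transformation.

(b) log(|X| + 1)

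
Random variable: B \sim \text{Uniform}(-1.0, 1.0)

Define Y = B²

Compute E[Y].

Using E[X²] = Var(X) + (E[X])²:
E[B] = 0
Var(B) = (1 + 1)^2/12 = 0.33333333
E[B²] = 0.33333333 + 0² = 0.33333333 + 0 = 0.33333333

0.33333333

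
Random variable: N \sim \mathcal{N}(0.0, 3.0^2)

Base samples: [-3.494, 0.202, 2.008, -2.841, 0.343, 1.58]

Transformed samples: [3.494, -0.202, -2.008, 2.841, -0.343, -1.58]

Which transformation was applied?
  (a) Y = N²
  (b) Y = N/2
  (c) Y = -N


Checking option (c) Y = -N:
  N = -3.494 -> Y = 3.494 ✓
  N = 0.202 -> Y = -0.202 ✓
  N = 2.008 -> Y = -2.008 ✓
All samples match this transformation.

(c) -N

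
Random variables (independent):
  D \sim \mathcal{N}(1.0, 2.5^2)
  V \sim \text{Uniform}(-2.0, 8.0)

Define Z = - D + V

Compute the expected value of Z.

E[Z] = -1*E[D] + 1*E[V]
E[D] = 1
E[V] = 3
E[Z] = -1*1 + 1*3 = 2

2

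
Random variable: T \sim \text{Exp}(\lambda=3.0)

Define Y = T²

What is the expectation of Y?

Using E[X²] = Var(X) + (E[X])²:
E[T] = 0.33333333
Var(T) = 1/3.0^2 = 0.11111111
E[T²] = 0.11111111 + 0.33333333² = 0.11111111 + 0.11111111 = 0.22222222

0.22222222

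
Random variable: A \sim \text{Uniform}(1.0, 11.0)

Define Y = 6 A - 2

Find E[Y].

For Y = 6A - 2:
E[Y] = 6 * E[A] - 2
E[A] = (1 + 11)/2 = 6
E[Y] = 6 * 6 - 2 = 34

34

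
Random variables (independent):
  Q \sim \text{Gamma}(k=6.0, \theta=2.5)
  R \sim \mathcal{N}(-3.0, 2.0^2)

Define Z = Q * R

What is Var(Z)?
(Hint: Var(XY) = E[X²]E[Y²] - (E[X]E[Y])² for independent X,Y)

Var(XY) = E[X²]E[Y²] - (E[X]E[Y])²
E[Q] = 15, Var(Q) = 37.5
E[R] = -3, Var(R) = 4
E[Q²] = 37.5 + 15² = 262.5
E[R²] = 4 + (-3)² = 13
Var(Z) = 262.5*13 - (15*(-3))²
= 3412.5 - 2025 = 1387.5

1387.5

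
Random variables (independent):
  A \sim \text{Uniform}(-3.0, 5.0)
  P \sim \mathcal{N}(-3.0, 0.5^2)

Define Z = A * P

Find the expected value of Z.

For independent RVs: E[XY] = E[X]*E[Y]
E[A] = 1
E[P] = -3
E[Z] = 1 * (-3) = -3

-3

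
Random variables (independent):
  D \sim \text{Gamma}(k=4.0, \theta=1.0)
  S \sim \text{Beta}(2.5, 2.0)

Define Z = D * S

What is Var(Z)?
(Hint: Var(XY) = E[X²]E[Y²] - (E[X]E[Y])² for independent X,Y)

Var(XY) = E[X²]E[Y²] - (E[X]E[Y])²
E[D] = 4, Var(D) = 4
E[S] = 0.55555556, Var(S) = 0.044893378
E[D²] = 4 + 4² = 20
E[S²] = 0.044893378 + 0.55555556² = 0.35353535
Var(Z) = 20*0.35353535 - (4*0.55555556)²
= 7.0707071 - 4.9382716 = 2.1324355

2.1324355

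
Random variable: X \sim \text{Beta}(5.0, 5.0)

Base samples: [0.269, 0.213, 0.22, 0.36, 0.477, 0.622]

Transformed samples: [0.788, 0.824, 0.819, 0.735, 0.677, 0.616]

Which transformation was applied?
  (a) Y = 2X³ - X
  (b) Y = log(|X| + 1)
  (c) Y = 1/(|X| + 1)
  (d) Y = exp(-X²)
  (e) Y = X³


Checking option (c) Y = 1/(|X| + 1):
  X = 0.269 -> Y = 0.788 ✓
  X = 0.213 -> Y = 0.824 ✓
  X = 0.22 -> Y = 0.819 ✓
All samples match this transformation.

(c) 1/(|X| + 1)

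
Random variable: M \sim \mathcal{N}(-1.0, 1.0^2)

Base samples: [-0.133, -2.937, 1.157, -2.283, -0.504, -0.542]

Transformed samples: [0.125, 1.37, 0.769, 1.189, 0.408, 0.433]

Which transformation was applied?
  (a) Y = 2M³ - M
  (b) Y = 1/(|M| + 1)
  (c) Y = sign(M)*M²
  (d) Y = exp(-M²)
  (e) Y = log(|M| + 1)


Checking option (e) Y = log(|M| + 1):
  M = -0.133 -> Y = 0.125 ✓
  M = -2.937 -> Y = 1.37 ✓
  M = 1.157 -> Y = 0.769 ✓
All samples match this transformation.

(e) log(|M| + 1)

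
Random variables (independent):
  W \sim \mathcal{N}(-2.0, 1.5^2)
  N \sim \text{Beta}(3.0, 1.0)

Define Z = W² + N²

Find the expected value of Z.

E[Z] = E[W²] + E[N²]
E[W²] = Var(W) + E[W]² = 2.25 + 4 = 6.25
E[N²] = Var(N) + E[N]² = 0.0375 + 0.5625 = 0.6
E[Z] = 6.25 + 0.6 = 6.85

6.85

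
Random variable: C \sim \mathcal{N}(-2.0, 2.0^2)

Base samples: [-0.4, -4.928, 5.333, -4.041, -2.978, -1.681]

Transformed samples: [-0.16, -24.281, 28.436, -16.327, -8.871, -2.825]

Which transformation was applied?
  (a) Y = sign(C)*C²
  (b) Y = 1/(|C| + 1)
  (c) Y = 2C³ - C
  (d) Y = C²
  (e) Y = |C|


Checking option (a) Y = sign(C)*C²:
  C = -0.4 -> Y = -0.16 ✓
  C = -4.928 -> Y = -24.281 ✓
  C = 5.333 -> Y = 28.436 ✓
All samples match this transformation.

(a) sign(C)*C²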